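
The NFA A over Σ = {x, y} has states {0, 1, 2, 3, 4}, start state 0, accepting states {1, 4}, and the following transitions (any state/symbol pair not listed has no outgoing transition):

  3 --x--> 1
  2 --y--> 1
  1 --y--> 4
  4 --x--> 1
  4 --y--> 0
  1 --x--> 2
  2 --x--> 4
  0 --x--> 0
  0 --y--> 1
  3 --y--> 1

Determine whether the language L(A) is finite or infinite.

State 0 is reachable from the start and can reach an accepting state, and it lies on the cycle 0 → 0.
Traversing that cycle any number of times yields accepted strings of unbounded length, so the language is infinite.

infinite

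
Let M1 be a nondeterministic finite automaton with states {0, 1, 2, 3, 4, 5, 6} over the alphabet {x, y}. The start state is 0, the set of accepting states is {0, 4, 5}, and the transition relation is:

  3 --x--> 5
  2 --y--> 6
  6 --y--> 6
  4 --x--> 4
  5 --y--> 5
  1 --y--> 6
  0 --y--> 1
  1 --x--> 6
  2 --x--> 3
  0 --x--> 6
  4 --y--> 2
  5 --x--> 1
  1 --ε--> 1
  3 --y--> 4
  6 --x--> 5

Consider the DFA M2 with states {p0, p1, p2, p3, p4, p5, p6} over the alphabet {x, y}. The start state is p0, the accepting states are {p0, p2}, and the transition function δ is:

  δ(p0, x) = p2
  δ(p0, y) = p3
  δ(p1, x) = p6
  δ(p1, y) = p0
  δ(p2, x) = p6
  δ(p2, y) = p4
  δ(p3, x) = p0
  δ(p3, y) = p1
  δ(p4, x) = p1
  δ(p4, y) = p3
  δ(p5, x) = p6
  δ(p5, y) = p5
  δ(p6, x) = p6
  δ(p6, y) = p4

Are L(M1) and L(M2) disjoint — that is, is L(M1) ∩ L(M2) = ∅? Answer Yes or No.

The empty string ε is accepted by both M1 and M2.
Hence L(M1) ∩ L(M2) ≠ ∅.

No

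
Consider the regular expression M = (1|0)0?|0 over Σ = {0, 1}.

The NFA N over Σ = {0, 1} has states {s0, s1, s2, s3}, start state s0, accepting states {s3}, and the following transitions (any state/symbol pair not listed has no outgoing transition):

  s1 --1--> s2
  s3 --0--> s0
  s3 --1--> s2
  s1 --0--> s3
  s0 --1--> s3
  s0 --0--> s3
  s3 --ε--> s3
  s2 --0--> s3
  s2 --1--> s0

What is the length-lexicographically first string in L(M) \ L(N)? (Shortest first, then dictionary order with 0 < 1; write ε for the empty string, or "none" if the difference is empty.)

00

The string 00 is accepted by M but not by N.
No shorter string lies in the difference, and 00 is the lexicographically first length-2 string in L(M) \ L(N).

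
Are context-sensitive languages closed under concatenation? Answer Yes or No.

Yes

With disjoint nonterminals (and terminals first replaced by fresh nonterminal copies so contexts cannot straddle the boundary), S → S₁S₂ added to two noncontracting grammars is noncontracting and generates L₁L₂; equivalently an LBA guesses the split point and checks each part in place.
So the context-sensitive languages are closed under concatenation.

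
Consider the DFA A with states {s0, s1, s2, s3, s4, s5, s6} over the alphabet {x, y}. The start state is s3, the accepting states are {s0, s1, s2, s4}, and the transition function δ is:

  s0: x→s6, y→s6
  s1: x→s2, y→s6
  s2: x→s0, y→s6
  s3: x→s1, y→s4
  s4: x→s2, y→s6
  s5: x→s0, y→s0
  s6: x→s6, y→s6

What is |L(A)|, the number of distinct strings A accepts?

The useful subgraph on states {s0, s1, s2, s3, s4} is acyclic, so L(A) is finite; the longest accepting path visits 4 useful states, giving maximum string length 3.
Counting accepting paths from s3 by length: 2 of length 1, 2 of length 2, 2 of length 3. Total 6.

6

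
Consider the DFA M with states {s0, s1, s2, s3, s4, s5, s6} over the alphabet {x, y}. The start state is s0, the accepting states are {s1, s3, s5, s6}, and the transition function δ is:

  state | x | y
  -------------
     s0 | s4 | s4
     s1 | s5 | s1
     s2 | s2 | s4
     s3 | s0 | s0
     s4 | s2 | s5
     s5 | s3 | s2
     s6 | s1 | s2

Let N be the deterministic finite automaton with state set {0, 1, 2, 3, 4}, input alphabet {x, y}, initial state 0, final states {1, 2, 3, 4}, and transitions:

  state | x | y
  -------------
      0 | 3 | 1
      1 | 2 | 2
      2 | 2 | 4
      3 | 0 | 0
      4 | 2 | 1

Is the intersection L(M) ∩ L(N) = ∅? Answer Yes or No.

No

The string yy is accepted by both M and N.
Hence L(M) ∩ L(N) ≠ ∅.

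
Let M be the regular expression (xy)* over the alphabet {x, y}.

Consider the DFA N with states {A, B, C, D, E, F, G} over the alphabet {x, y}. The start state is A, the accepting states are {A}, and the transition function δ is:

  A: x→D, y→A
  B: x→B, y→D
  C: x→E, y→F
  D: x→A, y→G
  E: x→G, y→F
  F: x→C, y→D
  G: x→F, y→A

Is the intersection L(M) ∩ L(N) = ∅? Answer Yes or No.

No

The empty string ε is accepted by both M and N.
Hence L(M) ∩ L(N) ≠ ∅.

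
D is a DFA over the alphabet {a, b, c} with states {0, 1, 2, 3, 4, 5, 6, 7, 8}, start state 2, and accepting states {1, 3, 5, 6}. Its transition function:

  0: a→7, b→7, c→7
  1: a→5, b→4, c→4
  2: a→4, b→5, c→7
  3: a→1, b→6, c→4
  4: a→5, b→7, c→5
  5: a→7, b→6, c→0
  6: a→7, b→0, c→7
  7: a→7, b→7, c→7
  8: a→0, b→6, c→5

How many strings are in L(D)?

The useful subgraph on states {2, 4, 5, 6} is acyclic, so L(D) is finite; the longest accepting path visits 4 useful states, giving maximum string length 3.
Counting accepting paths from 2 by length: 1 of length 1, 3 of length 2, 2 of length 3. Total 6.

6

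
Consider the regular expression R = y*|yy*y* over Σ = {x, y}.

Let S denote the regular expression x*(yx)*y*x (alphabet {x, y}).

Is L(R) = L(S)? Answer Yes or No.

The empty string ε is accepted by R but rejected by S.
So L(R) ≠ L(S).

No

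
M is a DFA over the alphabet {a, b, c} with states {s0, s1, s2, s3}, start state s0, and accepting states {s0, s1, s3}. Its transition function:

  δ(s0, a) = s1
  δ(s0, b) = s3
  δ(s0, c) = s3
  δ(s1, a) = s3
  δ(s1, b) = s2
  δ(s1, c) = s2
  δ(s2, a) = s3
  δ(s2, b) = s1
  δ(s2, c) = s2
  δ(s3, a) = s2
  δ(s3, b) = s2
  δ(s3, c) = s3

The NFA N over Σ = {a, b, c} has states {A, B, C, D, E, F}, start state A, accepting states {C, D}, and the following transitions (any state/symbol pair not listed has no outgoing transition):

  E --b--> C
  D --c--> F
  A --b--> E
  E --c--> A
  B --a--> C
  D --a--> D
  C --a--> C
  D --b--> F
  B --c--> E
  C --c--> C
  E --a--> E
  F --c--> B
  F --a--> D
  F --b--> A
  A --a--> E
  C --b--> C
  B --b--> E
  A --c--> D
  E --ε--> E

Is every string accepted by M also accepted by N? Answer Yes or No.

No

The empty string ε is in L(M) but not in L(N).
So L(M) ⊄ L(N).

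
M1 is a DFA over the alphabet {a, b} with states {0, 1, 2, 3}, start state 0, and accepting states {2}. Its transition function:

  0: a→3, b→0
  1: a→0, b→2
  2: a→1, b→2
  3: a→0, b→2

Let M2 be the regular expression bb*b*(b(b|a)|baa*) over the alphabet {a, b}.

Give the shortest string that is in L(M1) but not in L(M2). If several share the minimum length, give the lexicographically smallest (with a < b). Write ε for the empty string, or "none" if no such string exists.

ab

The string ab is accepted by M1 but not by M2.
No shorter string lies in the difference, and ab is the lexicographically first length-2 string in L(M1) \ L(M2).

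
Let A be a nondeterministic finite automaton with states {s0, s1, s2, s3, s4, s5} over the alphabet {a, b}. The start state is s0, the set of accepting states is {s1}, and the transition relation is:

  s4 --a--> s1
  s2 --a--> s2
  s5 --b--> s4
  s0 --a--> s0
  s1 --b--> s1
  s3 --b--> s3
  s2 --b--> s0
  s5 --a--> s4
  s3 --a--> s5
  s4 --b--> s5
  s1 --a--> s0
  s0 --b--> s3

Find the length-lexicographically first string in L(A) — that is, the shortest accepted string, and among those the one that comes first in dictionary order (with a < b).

A breadth-first search from s0 reaches an accepting state first via the path s0 → s3 → s5 → s4 → s1 on input baaa.
No string of length < 4 is accepted (BFS exhausts all shorter strings without reaching an accepting state), and baaa is the lexicographically least accepting string of length 4.

baaa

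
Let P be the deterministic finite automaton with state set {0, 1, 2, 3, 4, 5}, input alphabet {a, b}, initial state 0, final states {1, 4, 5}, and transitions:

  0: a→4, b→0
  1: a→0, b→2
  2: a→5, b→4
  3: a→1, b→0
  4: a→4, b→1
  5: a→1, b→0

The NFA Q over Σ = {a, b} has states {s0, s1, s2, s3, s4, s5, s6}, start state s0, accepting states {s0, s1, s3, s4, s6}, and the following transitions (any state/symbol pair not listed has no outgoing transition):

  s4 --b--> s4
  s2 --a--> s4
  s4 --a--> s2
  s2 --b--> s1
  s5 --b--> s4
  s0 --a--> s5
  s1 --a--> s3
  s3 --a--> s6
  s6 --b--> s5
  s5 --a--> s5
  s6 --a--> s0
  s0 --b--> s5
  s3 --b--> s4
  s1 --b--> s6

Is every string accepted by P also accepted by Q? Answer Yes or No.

The string a is in L(P) but not in L(Q).
So L(P) ⊄ L(Q).

No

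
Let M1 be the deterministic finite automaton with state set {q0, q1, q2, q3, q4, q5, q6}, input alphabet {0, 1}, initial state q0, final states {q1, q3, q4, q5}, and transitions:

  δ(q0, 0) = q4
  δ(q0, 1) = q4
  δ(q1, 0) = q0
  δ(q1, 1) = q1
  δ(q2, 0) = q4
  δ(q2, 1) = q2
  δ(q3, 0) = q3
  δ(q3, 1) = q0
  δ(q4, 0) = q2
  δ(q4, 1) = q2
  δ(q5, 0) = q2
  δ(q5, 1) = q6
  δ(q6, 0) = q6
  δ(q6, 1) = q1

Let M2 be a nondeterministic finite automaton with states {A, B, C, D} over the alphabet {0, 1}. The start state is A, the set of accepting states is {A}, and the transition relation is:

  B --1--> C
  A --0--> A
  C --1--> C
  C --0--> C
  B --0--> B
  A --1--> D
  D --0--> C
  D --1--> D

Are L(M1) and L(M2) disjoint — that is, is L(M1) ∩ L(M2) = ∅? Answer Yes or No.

No

The string 0 is accepted by both M1 and M2.
Hence L(M1) ∩ L(M2) ≠ ∅.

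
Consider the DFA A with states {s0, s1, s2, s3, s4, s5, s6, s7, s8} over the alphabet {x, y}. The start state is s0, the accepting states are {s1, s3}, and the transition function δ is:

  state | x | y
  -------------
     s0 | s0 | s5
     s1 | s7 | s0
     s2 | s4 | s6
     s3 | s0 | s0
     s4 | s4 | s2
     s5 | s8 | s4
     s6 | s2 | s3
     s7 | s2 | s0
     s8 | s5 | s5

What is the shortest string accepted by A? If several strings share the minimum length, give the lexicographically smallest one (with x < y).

yyyyy

A breadth-first search from s0 reaches an accepting state first via the path s0 → s5 → s4 → s2 → s6 → s3 on input yyyyy.
No string of length < 5 is accepted (BFS exhausts all shorter strings without reaching an accepting state), and yyyyy is the lexicographically least accepting string of length 5.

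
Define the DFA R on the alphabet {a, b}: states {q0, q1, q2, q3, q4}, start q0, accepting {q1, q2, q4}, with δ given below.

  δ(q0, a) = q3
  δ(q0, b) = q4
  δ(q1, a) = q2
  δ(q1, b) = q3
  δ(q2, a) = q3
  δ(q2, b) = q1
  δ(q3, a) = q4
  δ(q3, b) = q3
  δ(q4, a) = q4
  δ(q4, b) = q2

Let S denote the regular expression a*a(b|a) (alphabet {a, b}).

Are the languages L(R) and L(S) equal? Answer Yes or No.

The string b is accepted by R but rejected by S.
So L(R) ≠ L(S).

No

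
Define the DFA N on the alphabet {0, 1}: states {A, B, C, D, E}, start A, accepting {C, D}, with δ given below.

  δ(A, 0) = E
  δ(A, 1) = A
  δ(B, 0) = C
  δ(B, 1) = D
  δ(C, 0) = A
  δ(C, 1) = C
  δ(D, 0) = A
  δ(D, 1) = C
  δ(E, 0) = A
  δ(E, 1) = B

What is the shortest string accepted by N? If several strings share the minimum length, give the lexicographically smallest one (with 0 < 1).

A breadth-first search from A reaches an accepting state first via the path A → E → B → C on input 010.
No string of length < 3 is accepted (BFS exhausts all shorter strings without reaching an accepting state), and 010 is the lexicographically least accepting string of length 3.

010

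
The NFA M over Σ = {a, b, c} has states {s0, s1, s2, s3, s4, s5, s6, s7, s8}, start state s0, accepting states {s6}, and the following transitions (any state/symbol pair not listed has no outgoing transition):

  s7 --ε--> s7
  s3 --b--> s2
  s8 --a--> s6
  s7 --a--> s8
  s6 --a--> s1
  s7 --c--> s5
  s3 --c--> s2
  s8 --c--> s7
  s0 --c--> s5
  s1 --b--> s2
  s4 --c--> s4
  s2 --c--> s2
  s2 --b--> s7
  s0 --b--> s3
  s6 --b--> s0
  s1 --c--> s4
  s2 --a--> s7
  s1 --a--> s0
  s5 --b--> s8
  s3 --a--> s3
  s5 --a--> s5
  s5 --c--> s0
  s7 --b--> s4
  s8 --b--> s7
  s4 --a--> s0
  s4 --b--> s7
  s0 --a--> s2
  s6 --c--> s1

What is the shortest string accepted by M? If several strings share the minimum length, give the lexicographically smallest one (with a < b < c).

cba

A breadth-first search from s0 reaches an accepting state first via the path s0 → s5 → s8 → s6 on input cba.
No string of length < 3 is accepted (BFS exhausts all shorter strings without reaching an accepting state), and cba is the lexicographically least accepting string of length 3.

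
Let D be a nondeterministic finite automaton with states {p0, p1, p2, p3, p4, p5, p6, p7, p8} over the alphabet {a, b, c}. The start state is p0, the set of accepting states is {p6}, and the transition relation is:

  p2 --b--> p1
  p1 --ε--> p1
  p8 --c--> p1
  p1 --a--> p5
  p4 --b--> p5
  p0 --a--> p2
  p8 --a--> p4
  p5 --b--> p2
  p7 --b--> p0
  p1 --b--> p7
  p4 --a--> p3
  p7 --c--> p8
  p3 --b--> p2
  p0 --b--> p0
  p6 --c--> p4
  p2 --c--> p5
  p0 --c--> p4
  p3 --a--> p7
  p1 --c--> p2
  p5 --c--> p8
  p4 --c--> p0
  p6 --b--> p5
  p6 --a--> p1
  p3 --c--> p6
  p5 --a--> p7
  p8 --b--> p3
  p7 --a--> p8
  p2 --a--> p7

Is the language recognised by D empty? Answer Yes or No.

No

The string cac is accepted: the run p0 → p4 → p3 → p6 ends in the accepting state p6.
Since at least one string is accepted, L(D) is not empty.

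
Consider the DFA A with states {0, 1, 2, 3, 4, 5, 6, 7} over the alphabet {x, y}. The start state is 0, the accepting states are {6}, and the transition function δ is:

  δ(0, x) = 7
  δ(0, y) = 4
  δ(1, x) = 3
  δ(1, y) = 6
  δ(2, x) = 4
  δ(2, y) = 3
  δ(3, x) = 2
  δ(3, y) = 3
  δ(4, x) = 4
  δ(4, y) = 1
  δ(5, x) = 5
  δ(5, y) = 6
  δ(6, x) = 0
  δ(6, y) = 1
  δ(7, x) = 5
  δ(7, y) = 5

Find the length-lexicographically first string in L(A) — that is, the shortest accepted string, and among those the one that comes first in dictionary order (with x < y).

xxy

A breadth-first search from 0 reaches an accepting state first via the path 0 → 7 → 5 → 6 on input xxy.
No string of length < 3 is accepted (BFS exhausts all shorter strings without reaching an accepting state), and xxy is the lexicographically least accepting string of length 3.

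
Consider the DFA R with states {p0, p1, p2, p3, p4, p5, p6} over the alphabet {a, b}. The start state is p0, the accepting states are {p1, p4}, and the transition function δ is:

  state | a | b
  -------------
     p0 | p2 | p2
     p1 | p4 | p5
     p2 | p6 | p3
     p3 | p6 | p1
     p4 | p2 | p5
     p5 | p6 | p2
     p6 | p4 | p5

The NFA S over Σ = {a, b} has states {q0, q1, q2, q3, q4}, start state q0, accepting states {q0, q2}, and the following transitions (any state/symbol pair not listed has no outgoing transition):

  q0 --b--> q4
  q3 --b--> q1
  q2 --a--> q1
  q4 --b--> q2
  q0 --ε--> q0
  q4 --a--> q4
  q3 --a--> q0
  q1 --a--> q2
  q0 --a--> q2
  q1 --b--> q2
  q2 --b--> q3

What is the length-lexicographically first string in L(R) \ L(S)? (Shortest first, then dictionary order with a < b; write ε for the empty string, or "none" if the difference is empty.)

The string abb is accepted by R but not by S.
No shorter string lies in the difference, and abb is the lexicographically first length-3 string in L(R) \ L(S).

abb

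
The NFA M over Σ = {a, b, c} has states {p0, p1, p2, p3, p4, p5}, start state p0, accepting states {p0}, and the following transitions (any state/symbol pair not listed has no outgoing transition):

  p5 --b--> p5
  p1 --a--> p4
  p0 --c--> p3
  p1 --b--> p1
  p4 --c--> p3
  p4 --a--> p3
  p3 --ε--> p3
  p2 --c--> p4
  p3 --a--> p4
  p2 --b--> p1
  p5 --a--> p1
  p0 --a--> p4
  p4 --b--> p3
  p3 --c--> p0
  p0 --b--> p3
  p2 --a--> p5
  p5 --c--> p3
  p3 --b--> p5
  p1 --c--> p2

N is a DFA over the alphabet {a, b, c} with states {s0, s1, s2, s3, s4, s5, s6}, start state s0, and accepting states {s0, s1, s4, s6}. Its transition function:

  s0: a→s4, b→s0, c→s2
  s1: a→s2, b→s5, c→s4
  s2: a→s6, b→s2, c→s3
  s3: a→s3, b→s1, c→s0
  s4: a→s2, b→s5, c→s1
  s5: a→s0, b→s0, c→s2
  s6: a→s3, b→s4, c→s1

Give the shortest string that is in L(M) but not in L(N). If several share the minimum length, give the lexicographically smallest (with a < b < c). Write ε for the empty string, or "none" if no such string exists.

The string bc is accepted by M but not by N.
No shorter string lies in the difference, and bc is the lexicographically first length-2 string in L(M) \ L(N).

bc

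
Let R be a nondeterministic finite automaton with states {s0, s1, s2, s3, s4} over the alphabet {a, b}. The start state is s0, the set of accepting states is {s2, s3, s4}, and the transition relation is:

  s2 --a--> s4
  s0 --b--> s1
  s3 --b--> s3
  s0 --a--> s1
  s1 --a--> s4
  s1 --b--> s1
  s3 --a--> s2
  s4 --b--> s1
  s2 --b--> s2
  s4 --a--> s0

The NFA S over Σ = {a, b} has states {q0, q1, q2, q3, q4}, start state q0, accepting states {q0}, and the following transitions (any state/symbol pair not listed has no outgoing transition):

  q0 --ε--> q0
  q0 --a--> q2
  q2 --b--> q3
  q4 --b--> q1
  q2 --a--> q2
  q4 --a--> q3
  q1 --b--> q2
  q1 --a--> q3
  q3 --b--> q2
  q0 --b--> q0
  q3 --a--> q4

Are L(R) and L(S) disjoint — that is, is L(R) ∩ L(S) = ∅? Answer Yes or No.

Yes

Exploring the product automaton R × S from the start pair (s0, q0), following both machines on each input symbol, reaches 12 state pairs: (s0, q0), (s1, q2), (s1, q0), (s4, q2), (s1, q3), (s0, q2), (s4, q4), (s0, q3), (s1, q1), (s1, q4), (s4, q3), (s0, q4).
R accepts in {s2, s3, s4} and S accepts in {q0}; no reachable pair has both components accepting, so no string drives both machines to acceptance simultaneously and L(R) ∩ L(S) = ∅.
So no string is accepted by both, and the intersection is empty.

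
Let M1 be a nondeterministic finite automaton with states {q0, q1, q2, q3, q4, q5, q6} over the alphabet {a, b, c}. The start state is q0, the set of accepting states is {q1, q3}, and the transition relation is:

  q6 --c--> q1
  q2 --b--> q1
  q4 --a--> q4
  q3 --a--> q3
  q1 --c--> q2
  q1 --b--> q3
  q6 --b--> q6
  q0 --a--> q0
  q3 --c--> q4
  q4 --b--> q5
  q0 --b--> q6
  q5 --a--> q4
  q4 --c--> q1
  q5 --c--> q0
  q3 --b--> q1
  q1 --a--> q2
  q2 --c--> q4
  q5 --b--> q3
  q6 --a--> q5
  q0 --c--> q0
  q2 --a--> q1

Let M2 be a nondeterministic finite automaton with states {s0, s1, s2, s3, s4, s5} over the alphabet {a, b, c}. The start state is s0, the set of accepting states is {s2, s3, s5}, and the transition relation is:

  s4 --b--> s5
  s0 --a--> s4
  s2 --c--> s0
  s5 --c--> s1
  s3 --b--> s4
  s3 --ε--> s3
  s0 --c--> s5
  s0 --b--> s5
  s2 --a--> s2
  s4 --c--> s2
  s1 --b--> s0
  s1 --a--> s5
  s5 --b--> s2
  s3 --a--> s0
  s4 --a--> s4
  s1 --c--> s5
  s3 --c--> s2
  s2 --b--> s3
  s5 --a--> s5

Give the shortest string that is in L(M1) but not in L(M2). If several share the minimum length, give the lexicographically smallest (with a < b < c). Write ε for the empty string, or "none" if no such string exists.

bc

The string bc is accepted by M1 but not by M2.
No shorter string lies in the difference, and bc is the lexicographically first length-2 string in L(M1) \ L(M2).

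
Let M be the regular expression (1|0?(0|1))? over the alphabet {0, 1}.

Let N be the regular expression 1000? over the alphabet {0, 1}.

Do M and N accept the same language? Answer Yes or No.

The empty string ε is accepted by M but rejected by N.
So L(M) ≠ L(N).

No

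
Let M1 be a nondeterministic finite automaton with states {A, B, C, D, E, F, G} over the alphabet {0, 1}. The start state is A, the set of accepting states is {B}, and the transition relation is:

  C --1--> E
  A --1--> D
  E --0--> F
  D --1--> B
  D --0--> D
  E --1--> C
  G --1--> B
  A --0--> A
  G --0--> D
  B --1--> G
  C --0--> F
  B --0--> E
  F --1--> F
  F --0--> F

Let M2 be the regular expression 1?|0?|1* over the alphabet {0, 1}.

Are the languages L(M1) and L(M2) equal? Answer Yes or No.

The string 011 is accepted by M1 but rejected by M2.
So L(M1) ≠ L(M2).

No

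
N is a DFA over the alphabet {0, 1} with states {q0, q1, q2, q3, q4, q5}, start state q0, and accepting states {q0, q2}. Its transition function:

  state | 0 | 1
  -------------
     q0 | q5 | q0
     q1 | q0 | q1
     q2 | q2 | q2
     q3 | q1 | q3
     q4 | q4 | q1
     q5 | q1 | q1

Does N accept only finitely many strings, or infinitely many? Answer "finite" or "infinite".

State q0 is reachable from the start and can reach an accepting state, and it lies on the cycle q0 → q0.
Traversing that cycle any number of times yields accepted strings of unbounded length, so the language is infinite.

infinite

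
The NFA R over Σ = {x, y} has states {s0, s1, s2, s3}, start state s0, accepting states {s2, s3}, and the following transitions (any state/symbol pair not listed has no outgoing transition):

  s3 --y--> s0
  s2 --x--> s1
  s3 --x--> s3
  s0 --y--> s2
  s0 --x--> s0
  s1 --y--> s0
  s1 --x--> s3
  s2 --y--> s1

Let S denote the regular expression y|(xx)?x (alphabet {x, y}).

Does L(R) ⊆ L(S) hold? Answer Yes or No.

No

The string xy is in L(R) but not in L(S).
So L(R) ⊄ L(S).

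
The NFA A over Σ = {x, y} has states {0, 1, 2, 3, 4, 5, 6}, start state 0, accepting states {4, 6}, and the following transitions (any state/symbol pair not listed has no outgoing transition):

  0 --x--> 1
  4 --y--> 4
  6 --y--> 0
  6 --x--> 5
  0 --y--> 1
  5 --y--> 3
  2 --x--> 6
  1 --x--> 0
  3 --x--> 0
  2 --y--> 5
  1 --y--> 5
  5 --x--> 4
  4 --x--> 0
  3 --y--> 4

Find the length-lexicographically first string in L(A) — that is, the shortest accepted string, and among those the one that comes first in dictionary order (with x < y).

A breadth-first search from 0 reaches an accepting state first via the path 0 → 1 → 5 → 4 on input xyx.
No string of length < 3 is accepted (BFS exhausts all shorter strings without reaching an accepting state), and xyx is the lexicographically least accepting string of length 3.

xyx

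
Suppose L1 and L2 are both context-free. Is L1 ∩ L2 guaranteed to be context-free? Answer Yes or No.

No

{aⁿbⁿcᵐ : m,n≥0} and {aᵐbⁿcⁿ : m,n≥0} are both context-free, but their intersection {aⁿbⁿcⁿ : n≥0} is not (pumping lemma).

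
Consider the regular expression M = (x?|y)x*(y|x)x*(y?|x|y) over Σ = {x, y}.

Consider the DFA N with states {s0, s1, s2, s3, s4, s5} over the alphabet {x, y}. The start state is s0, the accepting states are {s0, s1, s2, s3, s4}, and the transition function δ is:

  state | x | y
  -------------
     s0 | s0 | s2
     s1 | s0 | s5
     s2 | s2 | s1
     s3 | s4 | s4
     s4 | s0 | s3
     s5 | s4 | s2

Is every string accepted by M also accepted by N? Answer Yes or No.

The string yyy is in L(M) but not in L(N).
So L(M) ⊄ L(N).

No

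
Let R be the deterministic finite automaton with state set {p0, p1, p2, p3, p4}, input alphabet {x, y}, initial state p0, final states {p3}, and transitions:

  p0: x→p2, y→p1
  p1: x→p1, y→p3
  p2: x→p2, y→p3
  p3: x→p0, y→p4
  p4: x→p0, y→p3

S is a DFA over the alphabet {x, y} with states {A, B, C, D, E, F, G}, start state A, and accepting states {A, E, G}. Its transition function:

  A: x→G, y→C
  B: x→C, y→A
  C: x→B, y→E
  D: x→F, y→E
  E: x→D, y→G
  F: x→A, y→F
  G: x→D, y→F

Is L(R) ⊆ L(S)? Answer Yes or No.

No

The string xy is in L(R) but not in L(S).
So L(R) ⊄ L(S).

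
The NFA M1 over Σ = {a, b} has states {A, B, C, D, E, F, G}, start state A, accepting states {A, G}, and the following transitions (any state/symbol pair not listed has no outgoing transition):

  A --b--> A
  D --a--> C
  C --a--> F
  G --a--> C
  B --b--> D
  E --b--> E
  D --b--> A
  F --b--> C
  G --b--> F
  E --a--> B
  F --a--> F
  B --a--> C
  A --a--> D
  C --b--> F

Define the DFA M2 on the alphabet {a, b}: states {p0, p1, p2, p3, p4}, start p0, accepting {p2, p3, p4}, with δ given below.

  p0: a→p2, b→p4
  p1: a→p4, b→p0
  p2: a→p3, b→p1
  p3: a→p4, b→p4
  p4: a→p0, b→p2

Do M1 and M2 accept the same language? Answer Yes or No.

No

The empty string ε is accepted by M1 but rejected by M2.
So L(M1) ≠ L(M2).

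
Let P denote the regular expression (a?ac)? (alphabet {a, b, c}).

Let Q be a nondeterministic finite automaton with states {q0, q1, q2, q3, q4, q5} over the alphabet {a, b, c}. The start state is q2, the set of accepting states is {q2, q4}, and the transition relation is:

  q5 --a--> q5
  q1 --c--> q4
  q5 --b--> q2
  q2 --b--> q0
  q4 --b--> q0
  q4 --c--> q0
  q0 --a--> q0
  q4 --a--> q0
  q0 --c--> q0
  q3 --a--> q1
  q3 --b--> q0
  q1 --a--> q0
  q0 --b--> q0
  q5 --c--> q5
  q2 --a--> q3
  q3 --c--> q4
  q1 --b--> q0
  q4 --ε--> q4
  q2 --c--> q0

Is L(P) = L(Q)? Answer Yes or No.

Converting the expression P to a DFA (subset construction, then merging equivalent states) gives the minimal DFA with states {p0, p1, p2, p3, p4}, start state p0, accepting states {p0, p4} and transitions p0: a→p1, b→p2, c→p2; p1: a→p3, b→p2, c→p4; p2: a→p2, b→p2, c→p2; p3: a→p2, b→p2, c→p4; p4: a→p2, b→p2, c→p2.
Exploring the product automaton P × Q from the start pair (p0, q2), following both machines on each input symbol, reaches 5 state pairs: (p0, q2), (p1, q3), (p2, q0), (p3, q1), (p4, q4).
P accepts in {p0, p4} and Q accepts in {q2, q4}. In every reachable pair the two components are either both accepting — (p0, q2), (p4, q4) — or both non-accepting, so no string is accepted by exactly one of the machines: L(P) \ L(Q) and L(Q) \ L(P) are both empty.
Hence every string is accepted by P iff it is accepted by Q, and the two languages coincide.

Yes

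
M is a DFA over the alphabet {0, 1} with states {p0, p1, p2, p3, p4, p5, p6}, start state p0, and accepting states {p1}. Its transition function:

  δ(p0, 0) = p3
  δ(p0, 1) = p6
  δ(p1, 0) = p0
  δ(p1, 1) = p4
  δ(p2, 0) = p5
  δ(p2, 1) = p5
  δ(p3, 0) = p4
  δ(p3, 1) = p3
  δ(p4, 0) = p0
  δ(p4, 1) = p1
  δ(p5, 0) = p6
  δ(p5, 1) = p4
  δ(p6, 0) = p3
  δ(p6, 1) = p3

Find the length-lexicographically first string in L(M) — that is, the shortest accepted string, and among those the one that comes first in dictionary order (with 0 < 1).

A breadth-first search from p0 reaches an accepting state first via the path p0 → p3 → p4 → p1 on input 001.
No string of length < 3 is accepted (BFS exhausts all shorter strings without reaching an accepting state), and 001 is the lexicographically least accepting string of length 3.

001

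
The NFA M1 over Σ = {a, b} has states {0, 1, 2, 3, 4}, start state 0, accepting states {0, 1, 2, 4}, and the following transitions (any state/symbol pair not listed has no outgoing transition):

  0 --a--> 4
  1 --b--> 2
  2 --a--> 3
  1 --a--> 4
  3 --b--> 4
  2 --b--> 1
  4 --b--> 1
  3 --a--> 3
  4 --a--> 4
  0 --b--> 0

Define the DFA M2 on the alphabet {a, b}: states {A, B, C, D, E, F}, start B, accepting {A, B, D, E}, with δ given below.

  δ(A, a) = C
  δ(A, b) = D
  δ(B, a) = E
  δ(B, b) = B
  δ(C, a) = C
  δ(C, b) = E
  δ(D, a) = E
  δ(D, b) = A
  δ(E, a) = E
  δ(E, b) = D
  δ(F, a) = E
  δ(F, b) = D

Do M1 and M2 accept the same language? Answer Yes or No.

Exploring the product automaton M1 × M2 from the start pair (0, B), following both machines on each input symbol, reaches 5 state pairs: (0, B), (4, E), (1, D), (2, A), (3, C).
M1 accepts in {0, 1, 2, 4} and M2 accepts in {A, B, D, E}. In every reachable pair the two components are either both accepting — (0, B), (4, E), (1, D), (2, A) — or both non-accepting, so no string is accepted by exactly one of the machines: L(M1) \ L(M2) and L(M2) \ L(M1) are both empty.
Hence every string is accepted by M1 iff it is accepted by M2, and the two languages coincide.

Yes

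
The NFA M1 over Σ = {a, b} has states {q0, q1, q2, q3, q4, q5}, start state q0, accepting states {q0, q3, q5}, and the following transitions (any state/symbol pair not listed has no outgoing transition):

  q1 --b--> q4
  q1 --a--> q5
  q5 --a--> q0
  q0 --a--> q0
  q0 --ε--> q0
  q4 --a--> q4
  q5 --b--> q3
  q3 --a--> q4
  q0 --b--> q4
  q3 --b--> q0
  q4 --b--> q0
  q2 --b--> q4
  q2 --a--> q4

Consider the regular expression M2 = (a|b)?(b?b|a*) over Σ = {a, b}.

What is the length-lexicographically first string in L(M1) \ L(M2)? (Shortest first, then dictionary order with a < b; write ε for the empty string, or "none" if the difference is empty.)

The string bab is accepted by M1 but not by M2.
No shorter string lies in the difference, and bab is the lexicographically first length-3 string in L(M1) \ L(M2).

bab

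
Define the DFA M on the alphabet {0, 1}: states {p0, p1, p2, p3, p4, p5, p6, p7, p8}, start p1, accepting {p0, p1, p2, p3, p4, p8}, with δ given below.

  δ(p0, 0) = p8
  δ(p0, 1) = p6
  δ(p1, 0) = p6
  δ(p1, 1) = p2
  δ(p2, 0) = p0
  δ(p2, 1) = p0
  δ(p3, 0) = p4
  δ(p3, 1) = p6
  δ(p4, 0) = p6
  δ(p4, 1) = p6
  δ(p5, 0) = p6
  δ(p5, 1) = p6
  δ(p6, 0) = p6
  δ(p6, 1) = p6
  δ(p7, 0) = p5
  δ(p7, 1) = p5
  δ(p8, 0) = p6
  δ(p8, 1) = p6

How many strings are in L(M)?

6

The useful subgraph on states {p0, p1, p2, p8} is acyclic, so L(M) is finite; the longest accepting path visits 4 useful states, giving maximum string length 3.
Counting accepting paths from p1 by length: 1 of length 0, 1 of length 1, 2 of length 2, 2 of length 3. Total 6.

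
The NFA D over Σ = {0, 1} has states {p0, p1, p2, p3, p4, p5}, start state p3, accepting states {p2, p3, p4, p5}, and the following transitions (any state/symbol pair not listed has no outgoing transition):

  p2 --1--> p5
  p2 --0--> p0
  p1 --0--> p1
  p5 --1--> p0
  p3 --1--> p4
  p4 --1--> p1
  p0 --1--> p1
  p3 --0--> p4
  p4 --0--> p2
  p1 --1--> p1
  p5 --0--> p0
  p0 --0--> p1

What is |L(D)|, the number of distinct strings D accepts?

The useful subgraph on states {p2, p3, p4, p5} is acyclic, so L(D) is finite; the longest accepting path visits 4 useful states, giving maximum string length 3.
Counting accepting paths from p3 by length: 1 of length 0, 2 of length 1, 2 of length 2, 2 of length 3. Total 7.

7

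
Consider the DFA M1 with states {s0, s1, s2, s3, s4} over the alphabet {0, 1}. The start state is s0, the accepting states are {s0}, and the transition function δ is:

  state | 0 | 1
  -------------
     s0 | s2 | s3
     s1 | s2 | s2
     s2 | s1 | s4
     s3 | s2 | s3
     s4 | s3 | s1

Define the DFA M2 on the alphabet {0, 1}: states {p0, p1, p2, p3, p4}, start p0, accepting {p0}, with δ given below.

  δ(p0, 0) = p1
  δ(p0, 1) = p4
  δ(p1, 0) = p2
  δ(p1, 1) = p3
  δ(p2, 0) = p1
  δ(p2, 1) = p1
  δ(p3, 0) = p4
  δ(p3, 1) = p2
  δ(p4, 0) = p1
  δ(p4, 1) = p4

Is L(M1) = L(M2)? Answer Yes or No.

Yes

Exploring the product automaton M1 × M2 from the start pair (s0, p0), following both machines on each input symbol, reaches 5 state pairs: (s0, p0), (s2, p1), (s3, p4), (s1, p2), (s4, p3).
M1 accepts in {s0} and M2 accepts in {p0}. In every reachable pair the two components are either both accepting — (s0, p0) — or both non-accepting, so no string is accepted by exactly one of the machines: L(M1) \ L(M2) and L(M2) \ L(M1) are both empty.
Hence every string is accepted by M1 iff it is accepted by M2, and the two languages coincide.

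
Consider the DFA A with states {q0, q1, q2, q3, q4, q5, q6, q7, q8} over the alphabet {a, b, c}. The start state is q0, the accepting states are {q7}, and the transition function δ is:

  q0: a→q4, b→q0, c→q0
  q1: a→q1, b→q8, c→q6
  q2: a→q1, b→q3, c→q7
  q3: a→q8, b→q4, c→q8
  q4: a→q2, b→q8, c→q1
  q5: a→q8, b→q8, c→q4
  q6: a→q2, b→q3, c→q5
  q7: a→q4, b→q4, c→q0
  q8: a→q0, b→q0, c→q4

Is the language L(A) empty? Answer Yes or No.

The string aac is accepted: the run q0 → q4 → q2 → q7 ends in the accepting state q7.
Since at least one string is accepted, L(A) is not empty.

No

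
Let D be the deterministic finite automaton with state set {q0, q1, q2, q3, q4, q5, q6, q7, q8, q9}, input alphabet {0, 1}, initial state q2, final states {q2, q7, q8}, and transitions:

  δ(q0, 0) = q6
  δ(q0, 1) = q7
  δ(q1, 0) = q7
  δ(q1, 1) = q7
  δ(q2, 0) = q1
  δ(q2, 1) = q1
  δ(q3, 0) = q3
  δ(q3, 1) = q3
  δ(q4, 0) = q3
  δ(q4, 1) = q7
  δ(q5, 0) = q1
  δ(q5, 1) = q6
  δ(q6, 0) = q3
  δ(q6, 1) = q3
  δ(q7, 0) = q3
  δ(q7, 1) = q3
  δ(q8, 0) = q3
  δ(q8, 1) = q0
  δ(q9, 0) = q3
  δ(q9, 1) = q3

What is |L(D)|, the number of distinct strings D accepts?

5

The useful subgraph on states {q1, q2, q7} is acyclic, so L(D) is finite; the longest accepting path visits 3 useful states, giving maximum string length 2.
Counting accepting paths from q2 by length: 1 of length 0, 4 of length 2. Total 5.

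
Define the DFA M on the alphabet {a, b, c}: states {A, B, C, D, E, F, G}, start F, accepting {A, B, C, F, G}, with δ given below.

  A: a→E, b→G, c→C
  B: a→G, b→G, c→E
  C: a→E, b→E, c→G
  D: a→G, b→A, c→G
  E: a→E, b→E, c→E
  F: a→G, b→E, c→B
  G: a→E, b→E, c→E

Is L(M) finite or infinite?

finite

The useful states (reachable from F and able to reach an accepting state) are {B, F, G}.
Restricted to these states the transition graph has no cycle, so every accepting path has bounded length and L is finite.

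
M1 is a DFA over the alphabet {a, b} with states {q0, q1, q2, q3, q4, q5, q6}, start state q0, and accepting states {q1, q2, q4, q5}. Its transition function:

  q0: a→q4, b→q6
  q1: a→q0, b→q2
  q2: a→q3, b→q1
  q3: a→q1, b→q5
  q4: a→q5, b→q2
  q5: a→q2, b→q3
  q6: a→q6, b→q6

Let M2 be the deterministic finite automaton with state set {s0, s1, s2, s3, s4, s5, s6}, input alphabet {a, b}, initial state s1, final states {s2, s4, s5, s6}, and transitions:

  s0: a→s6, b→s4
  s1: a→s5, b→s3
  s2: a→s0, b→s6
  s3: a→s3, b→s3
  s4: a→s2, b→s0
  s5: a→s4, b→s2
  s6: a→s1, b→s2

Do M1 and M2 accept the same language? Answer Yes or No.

Exploring the product automaton M1 × M2 from the start pair (q0, s1), following both machines on each input symbol, reaches 7 state pairs: (q0, s1), (q4, s5), (q6, s3), (q5, s4), (q2, s2), (q3, s0), (q1, s6).
M1 accepts in {q1, q2, q4, q5} and M2 accepts in {s2, s4, s5, s6}. In every reachable pair the two components are either both accepting — (q4, s5), (q5, s4), (q2, s2), (q1, s6) — or both non-accepting, so no string is accepted by exactly one of the machines: L(M1) \ L(M2) and L(M2) \ L(M1) are both empty.
Hence every string is accepted by M1 iff it is accepted by M2, and the two languages coincide.

Yes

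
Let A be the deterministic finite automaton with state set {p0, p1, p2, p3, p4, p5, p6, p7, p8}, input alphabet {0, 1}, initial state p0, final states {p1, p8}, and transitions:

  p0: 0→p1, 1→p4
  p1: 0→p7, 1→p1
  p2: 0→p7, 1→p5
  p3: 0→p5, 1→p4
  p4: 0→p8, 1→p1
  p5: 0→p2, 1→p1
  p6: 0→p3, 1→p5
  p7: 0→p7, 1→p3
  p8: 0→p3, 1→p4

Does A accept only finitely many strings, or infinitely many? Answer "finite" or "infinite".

State p1 is reachable from the start and can reach an accepting state, and it lies on the cycle p1 → p1.
Traversing that cycle any number of times yields accepted strings of unbounded length, so the language is infinite.

infinite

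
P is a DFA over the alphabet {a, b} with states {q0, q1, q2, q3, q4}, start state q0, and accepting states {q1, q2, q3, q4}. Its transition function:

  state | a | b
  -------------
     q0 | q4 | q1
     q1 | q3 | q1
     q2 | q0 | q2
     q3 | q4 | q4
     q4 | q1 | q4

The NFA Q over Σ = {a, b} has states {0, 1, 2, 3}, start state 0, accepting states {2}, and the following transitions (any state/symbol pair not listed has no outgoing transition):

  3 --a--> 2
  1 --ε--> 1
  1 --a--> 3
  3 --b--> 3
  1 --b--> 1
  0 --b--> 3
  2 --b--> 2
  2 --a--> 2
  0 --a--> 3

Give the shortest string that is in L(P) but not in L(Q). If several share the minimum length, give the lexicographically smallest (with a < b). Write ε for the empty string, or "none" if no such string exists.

a

The string a is accepted by P but not by Q.
No shorter string lies in the difference, and a is the lexicographically first length-1 string in L(P) \ L(Q).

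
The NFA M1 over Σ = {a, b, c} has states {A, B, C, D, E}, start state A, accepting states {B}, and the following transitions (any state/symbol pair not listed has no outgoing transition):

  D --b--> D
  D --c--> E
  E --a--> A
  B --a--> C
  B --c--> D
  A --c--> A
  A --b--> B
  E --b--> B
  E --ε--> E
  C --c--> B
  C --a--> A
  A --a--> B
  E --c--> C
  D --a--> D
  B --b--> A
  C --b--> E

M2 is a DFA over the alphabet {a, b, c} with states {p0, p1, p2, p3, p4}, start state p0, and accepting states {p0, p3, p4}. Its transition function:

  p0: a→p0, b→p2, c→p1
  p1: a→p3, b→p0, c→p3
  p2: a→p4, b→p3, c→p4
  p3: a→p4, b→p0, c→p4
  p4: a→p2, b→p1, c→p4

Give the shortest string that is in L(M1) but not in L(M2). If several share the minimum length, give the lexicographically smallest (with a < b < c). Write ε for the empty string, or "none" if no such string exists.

The string b is accepted by M1 but not by M2.
No shorter string lies in the difference, and b is the lexicographically first length-1 string in L(M1) \ L(M2).

b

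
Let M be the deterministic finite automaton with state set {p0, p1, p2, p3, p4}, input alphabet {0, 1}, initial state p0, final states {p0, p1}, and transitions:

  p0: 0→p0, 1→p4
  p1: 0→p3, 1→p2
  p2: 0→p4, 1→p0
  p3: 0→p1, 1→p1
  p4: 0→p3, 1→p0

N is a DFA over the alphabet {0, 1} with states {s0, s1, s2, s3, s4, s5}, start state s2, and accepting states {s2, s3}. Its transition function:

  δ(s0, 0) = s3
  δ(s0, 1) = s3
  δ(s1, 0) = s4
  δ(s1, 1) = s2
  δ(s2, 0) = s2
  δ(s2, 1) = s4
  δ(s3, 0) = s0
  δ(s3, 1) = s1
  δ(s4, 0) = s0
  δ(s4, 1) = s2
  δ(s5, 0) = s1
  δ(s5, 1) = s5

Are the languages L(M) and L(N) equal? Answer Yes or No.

Yes

Exploring the product automaton M × N from the start pair (p0, s2), following both machines on each input symbol, reaches 5 state pairs: (p0, s2), (p4, s4), (p3, s0), (p1, s3), (p2, s1).
M accepts in {p0, p1} and N accepts in {s2, s3}. In every reachable pair the two components are either both accepting — (p0, s2), (p1, s3) — or both non-accepting, so no string is accepted by exactly one of the machines: L(M) \ L(N) and L(N) \ L(M) are both empty.
Hence every string is accepted by M iff it is accepted by N, and the two languages coincide.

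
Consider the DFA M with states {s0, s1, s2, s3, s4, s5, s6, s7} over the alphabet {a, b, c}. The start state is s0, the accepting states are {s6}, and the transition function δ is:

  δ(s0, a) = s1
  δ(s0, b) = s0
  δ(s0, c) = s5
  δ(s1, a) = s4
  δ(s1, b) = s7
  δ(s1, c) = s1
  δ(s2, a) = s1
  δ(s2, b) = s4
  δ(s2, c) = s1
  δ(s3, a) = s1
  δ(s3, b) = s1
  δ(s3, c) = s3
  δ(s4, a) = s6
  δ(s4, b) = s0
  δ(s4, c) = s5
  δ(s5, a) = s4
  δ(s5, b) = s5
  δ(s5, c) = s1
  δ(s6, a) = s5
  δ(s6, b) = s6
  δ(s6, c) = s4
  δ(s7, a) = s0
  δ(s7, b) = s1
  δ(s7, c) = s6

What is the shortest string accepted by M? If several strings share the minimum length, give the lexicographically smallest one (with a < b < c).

A breadth-first search from s0 reaches an accepting state first via the path s0 → s1 → s4 → s6 on input aaa.
No string of length < 3 is accepted (BFS exhausts all shorter strings without reaching an accepting state), and aaa is the lexicographically least accepting string of length 3.

aaa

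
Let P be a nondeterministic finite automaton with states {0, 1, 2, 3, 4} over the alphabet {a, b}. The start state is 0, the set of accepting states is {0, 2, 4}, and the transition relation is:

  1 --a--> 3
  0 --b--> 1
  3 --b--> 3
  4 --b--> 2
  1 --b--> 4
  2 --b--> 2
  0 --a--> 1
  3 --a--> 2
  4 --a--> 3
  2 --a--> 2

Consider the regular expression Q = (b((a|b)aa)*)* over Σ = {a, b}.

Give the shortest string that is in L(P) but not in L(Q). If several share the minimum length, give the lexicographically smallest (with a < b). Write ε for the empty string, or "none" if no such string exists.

ab

The string ab is accepted by P but not by Q.
No shorter string lies in the difference, and ab is the lexicographically first length-2 string in L(P) \ L(Q).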